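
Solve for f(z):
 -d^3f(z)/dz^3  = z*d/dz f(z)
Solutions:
 f(z) = C1 + Integral(C2*airyai(-z) + C3*airybi(-z), z)


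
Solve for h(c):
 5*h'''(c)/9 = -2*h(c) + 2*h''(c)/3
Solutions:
 h(c) = C1*exp(c*(4/(15*sqrt(209) + 217)^(1/3) + 4 + (15*sqrt(209) + 217)^(1/3))/10)*sin(sqrt(3)*c*(-(15*sqrt(209) + 217)^(1/3) + 4/(15*sqrt(209) + 217)^(1/3))/10) + C2*exp(c*(4/(15*sqrt(209) + 217)^(1/3) + 4 + (15*sqrt(209) + 217)^(1/3))/10)*cos(sqrt(3)*c*(-(15*sqrt(209) + 217)^(1/3) + 4/(15*sqrt(209) + 217)^(1/3))/10) + C3*exp(c*(-(15*sqrt(209) + 217)^(1/3) - 4/(15*sqrt(209) + 217)^(1/3) + 2)/5)


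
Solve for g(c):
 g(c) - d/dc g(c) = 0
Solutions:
 g(c) = C1*exp(c)


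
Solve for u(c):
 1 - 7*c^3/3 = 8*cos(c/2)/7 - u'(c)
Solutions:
 u(c) = C1 + 7*c^4/12 - c + 16*sin(c/2)/7


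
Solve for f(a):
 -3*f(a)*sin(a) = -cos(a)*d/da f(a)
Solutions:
 f(a) = C1/cos(a)^3


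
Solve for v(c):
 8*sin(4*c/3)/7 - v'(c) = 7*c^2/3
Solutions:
 v(c) = C1 - 7*c^3/9 - 6*cos(4*c/3)/7


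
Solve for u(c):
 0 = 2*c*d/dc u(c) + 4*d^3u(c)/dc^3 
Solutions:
 u(c) = C1 + Integral(C2*airyai(-2^(2/3)*c/2) + C3*airybi(-2^(2/3)*c/2), c)


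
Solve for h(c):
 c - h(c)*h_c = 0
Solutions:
 h(c) = -sqrt(C1 + c^2)
 h(c) = sqrt(C1 + c^2)


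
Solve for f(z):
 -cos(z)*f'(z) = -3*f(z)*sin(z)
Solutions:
 f(z) = C1/cos(z)^3


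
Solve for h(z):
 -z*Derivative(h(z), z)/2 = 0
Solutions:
 h(z) = C1


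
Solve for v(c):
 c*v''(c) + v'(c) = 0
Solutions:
 v(c) = C1 + C2*log(c)


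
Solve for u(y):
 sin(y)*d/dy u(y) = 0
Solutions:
 u(y) = C1


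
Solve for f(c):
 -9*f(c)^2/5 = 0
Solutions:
 f(c) = 0


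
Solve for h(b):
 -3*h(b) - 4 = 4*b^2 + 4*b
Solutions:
 h(b) = -4*b^2/3 - 4*b/3 - 4/3


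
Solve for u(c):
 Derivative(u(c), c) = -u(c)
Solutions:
 u(c) = C1*exp(-c)


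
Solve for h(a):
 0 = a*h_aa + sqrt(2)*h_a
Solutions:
 h(a) = C1 + C2*a^(1 - sqrt(2))


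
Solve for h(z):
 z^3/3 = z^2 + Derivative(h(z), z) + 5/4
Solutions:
 h(z) = C1 + z^4/12 - z^3/3 - 5*z/4


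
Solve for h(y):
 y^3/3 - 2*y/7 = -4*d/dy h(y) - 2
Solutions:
 h(y) = C1 - y^4/48 + y^2/28 - y/2


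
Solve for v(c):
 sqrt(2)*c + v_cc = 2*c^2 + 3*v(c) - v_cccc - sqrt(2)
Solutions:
 v(c) = C1*exp(-sqrt(2)*c*sqrt(-1 + sqrt(13))/2) + C2*exp(sqrt(2)*c*sqrt(-1 + sqrt(13))/2) + C3*sin(sqrt(2)*c*sqrt(1 + sqrt(13))/2) + C4*cos(sqrt(2)*c*sqrt(1 + sqrt(13))/2) - 2*c^2/3 + sqrt(2)*c/3 - 4/9 + sqrt(2)/3


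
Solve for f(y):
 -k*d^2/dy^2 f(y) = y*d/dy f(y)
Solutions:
 f(y) = C1 + C2*sqrt(k)*erf(sqrt(2)*y*sqrt(1/k)/2)


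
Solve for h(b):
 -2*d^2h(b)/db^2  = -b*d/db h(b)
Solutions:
 h(b) = C1 + C2*erfi(b/2)


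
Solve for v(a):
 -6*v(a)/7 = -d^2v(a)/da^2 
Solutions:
 v(a) = C1*exp(-sqrt(42)*a/7) + C2*exp(sqrt(42)*a/7)


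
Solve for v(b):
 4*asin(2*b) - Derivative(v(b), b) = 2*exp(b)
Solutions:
 v(b) = C1 + 4*b*asin(2*b) + 2*sqrt(1 - 4*b^2) - 2*exp(b)


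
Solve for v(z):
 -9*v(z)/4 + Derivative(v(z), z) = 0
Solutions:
 v(z) = C1*exp(9*z/4)


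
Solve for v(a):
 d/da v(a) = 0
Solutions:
 v(a) = C1


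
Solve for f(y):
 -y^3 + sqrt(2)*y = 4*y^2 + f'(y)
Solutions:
 f(y) = C1 - y^4/4 - 4*y^3/3 + sqrt(2)*y^2/2


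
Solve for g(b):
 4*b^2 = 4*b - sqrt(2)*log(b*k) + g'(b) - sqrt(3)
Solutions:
 g(b) = C1 + 4*b^3/3 - 2*b^2 + sqrt(2)*b*log(b*k) + b*(-sqrt(2) + sqrt(3))


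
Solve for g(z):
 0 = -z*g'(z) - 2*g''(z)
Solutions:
 g(z) = C1 + C2*erf(z/2)


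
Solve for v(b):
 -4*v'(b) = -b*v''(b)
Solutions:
 v(b) = C1 + C2*b^5


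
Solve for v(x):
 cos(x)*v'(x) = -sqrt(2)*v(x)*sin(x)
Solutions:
 v(x) = C1*cos(x)^(sqrt(2))


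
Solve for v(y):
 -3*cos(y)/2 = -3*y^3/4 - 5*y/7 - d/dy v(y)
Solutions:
 v(y) = C1 - 3*y^4/16 - 5*y^2/14 + 3*sin(y)/2


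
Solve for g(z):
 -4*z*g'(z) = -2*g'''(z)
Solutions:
 g(z) = C1 + Integral(C2*airyai(2^(1/3)*z) + C3*airybi(2^(1/3)*z), z)


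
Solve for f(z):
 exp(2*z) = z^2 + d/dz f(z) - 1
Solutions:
 f(z) = C1 - z^3/3 + z + exp(2*z)/2


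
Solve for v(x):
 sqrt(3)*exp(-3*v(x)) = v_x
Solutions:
 v(x) = log(C1 + 3*sqrt(3)*x)/3
 v(x) = log((-3^(1/3) - 3^(5/6)*I)*(C1 + sqrt(3)*x)^(1/3)/2)
 v(x) = log((-3^(1/3) + 3^(5/6)*I)*(C1 + sqrt(3)*x)^(1/3)/2)


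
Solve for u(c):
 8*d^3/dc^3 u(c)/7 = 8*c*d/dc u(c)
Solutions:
 u(c) = C1 + Integral(C2*airyai(7^(1/3)*c) + C3*airybi(7^(1/3)*c), c)


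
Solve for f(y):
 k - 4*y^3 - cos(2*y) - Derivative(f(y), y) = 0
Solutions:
 f(y) = C1 + k*y - y^4 - sin(2*y)/2


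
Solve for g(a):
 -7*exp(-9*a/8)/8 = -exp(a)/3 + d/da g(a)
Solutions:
 g(a) = C1 + exp(a)/3 + 7*exp(-9*a/8)/9


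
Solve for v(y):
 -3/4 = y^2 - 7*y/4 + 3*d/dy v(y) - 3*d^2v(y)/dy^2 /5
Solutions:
 v(y) = C1 + C2*exp(5*y) - y^3/9 + 9*y^2/40 - 4*y/25


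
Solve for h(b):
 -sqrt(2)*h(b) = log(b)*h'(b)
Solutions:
 h(b) = C1*exp(-sqrt(2)*li(b))


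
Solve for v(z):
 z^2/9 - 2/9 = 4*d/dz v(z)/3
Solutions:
 v(z) = C1 + z^3/36 - z/6


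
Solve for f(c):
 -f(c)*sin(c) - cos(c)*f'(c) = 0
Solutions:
 f(c) = C1*cos(c)


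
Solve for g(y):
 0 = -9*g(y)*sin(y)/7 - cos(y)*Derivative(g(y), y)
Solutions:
 g(y) = C1*cos(y)^(9/7)


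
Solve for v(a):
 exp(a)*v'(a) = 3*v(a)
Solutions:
 v(a) = C1*exp(-3*exp(-a))


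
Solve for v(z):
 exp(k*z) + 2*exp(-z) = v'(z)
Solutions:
 v(z) = C1 - 2*exp(-z) + exp(k*z)/k


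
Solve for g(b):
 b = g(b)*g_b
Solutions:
 g(b) = -sqrt(C1 + b^2)
 g(b) = sqrt(C1 + b^2)


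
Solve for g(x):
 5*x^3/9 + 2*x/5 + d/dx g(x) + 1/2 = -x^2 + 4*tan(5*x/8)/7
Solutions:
 g(x) = C1 - 5*x^4/36 - x^3/3 - x^2/5 - x/2 - 32*log(cos(5*x/8))/35


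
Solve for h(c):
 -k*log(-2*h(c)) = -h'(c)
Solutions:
 Integral(1/(log(-_y) + log(2)), (_y, h(c))) = C1 + c*k


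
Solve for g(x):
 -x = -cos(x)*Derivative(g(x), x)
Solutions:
 g(x) = C1 + Integral(x/cos(x), x)


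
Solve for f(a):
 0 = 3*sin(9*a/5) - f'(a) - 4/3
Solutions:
 f(a) = C1 - 4*a/3 - 5*cos(9*a/5)/3


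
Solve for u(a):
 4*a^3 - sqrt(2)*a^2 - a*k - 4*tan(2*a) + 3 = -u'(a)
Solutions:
 u(a) = C1 - a^4 + sqrt(2)*a^3/3 + a^2*k/2 - 3*a - 2*log(cos(2*a))


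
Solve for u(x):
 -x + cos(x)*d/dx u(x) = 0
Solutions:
 u(x) = C1 + Integral(x/cos(x), x)


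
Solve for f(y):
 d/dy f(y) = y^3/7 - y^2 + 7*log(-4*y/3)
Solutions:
 f(y) = C1 + y^4/28 - y^3/3 + 7*y*log(-y) + 7*y*(-log(3) - 1 + 2*log(2))


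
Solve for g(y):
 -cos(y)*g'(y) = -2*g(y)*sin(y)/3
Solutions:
 g(y) = C1/cos(y)^(2/3)


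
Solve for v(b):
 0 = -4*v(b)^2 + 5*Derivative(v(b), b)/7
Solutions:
 v(b) = -5/(C1 + 28*b)


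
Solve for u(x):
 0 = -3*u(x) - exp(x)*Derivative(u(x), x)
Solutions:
 u(x) = C1*exp(3*exp(-x))


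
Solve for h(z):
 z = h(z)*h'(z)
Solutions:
 h(z) = -sqrt(C1 + z^2)
 h(z) = sqrt(C1 + z^2)


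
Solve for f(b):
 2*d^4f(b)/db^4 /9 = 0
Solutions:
 f(b) = C1 + C2*b + C3*b^2 + C4*b^3


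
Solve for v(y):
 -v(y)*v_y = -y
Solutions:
 v(y) = -sqrt(C1 + y^2)
 v(y) = sqrt(C1 + y^2)


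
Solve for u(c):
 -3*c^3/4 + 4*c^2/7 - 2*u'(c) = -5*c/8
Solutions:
 u(c) = C1 - 3*c^4/32 + 2*c^3/21 + 5*c^2/32


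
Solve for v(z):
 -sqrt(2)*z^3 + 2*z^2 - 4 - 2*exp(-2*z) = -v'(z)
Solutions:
 v(z) = C1 + sqrt(2)*z^4/4 - 2*z^3/3 + 4*z - exp(-2*z)


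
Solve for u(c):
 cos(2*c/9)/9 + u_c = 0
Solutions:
 u(c) = C1 - sin(2*c/9)/2


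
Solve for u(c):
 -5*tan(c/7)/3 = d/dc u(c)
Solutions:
 u(c) = C1 + 35*log(cos(c/7))/3


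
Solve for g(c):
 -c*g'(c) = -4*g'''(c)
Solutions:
 g(c) = C1 + Integral(C2*airyai(2^(1/3)*c/2) + C3*airybi(2^(1/3)*c/2), c)


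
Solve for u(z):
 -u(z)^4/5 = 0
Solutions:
 u(z) = 0


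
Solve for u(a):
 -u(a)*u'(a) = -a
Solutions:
 u(a) = -sqrt(C1 + a^2)
 u(a) = sqrt(C1 + a^2)


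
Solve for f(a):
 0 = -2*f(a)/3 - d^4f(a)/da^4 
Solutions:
 f(a) = (C1*sin(6^(3/4)*a/6) + C2*cos(6^(3/4)*a/6))*exp(-6^(3/4)*a/6) + (C3*sin(6^(3/4)*a/6) + C4*cos(6^(3/4)*a/6))*exp(6^(3/4)*a/6)


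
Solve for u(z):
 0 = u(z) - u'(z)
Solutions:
 u(z) = C1*exp(z)


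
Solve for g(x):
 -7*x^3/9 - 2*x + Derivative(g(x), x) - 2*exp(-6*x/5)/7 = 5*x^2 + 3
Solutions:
 g(x) = C1 + 7*x^4/36 + 5*x^3/3 + x^2 + 3*x - 5*exp(-6*x/5)/21


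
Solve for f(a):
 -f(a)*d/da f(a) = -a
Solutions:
 f(a) = -sqrt(C1 + a^2)
 f(a) = sqrt(C1 + a^2)


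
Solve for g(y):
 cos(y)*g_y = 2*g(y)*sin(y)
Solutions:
 g(y) = C1/cos(y)^2


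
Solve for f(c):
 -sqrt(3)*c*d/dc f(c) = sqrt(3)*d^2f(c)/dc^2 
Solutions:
 f(c) = C1 + C2*erf(sqrt(2)*c/2)


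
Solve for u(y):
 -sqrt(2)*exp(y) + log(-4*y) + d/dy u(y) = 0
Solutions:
 u(y) = C1 - y*log(-y) + y*(1 - 2*log(2)) + sqrt(2)*exp(y)


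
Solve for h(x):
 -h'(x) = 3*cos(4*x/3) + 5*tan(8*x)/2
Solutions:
 h(x) = C1 + 5*log(cos(8*x))/16 - 9*sin(4*x/3)/4


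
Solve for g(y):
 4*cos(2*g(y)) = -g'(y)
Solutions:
 g(y) = -asin((C1 + exp(16*y))/(C1 - exp(16*y)))/2 + pi/2
 g(y) = asin((C1 + exp(16*y))/(C1 - exp(16*y)))/2


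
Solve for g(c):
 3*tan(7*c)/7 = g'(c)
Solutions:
 g(c) = C1 - 3*log(cos(7*c))/49


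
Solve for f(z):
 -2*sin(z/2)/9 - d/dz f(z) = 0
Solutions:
 f(z) = C1 + 4*cos(z/2)/9


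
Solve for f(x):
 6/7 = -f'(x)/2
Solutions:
 f(x) = C1 - 12*x/7


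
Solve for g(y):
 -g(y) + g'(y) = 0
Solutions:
 g(y) = C1*exp(y)


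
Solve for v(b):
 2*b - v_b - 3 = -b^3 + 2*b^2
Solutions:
 v(b) = C1 + b^4/4 - 2*b^3/3 + b^2 - 3*b


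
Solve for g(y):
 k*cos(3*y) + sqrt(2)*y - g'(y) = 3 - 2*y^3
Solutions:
 g(y) = C1 + k*sin(3*y)/3 + y^4/2 + sqrt(2)*y^2/2 - 3*y


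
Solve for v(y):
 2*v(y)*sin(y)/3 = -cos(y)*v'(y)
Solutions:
 v(y) = C1*cos(y)^(2/3)


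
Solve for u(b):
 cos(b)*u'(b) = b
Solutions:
 u(b) = C1 + Integral(b/cos(b), b)


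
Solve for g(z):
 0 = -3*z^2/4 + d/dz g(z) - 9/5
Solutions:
 g(z) = C1 + z^3/4 + 9*z/5


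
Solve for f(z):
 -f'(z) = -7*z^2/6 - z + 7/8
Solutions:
 f(z) = C1 + 7*z^3/18 + z^2/2 - 7*z/8


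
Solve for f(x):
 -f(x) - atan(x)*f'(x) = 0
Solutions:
 f(x) = C1*exp(-Integral(1/atan(x), x))


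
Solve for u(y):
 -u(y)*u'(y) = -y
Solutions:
 u(y) = -sqrt(C1 + y^2)
 u(y) = sqrt(C1 + y^2)


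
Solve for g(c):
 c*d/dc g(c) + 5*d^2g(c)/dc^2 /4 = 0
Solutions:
 g(c) = C1 + C2*erf(sqrt(10)*c/5)


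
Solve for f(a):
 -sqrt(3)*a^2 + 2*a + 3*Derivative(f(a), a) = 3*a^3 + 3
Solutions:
 f(a) = C1 + a^4/4 + sqrt(3)*a^3/9 - a^2/3 + a


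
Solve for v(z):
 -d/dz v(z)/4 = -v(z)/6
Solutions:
 v(z) = C1*exp(2*z/3)


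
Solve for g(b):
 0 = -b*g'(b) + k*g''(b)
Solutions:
 g(b) = C1 + C2*erf(sqrt(2)*b*sqrt(-1/k)/2)/sqrt(-1/k)


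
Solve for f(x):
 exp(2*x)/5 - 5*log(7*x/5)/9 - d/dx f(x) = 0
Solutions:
 f(x) = C1 - 5*x*log(x)/9 + 5*x*(-log(7) + 1 + log(5))/9 + exp(2*x)/10


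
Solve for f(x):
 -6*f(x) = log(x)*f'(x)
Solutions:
 f(x) = C1*exp(-6*li(x))


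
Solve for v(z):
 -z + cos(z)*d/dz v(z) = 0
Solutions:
 v(z) = C1 + Integral(z/cos(z), z)


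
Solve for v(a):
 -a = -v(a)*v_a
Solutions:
 v(a) = -sqrt(C1 + a^2)
 v(a) = sqrt(C1 + a^2)


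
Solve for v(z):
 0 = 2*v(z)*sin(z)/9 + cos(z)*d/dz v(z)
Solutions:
 v(z) = C1*cos(z)^(2/9)


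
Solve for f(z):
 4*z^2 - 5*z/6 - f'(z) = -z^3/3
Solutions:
 f(z) = C1 + z^4/12 + 4*z^3/3 - 5*z^2/12


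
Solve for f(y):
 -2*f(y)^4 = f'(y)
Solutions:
 f(y) = (-3^(2/3) - 3*3^(1/6)*I)*(1/(C1 + 2*y))^(1/3)/6
 f(y) = (-3^(2/3) + 3*3^(1/6)*I)*(1/(C1 + 2*y))^(1/3)/6
 f(y) = (1/(C1 + 6*y))^(1/3)


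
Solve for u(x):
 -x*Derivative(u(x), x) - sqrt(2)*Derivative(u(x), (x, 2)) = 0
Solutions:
 u(x) = C1 + C2*erf(2^(1/4)*x/2)


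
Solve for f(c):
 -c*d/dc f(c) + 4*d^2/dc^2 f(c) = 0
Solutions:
 f(c) = C1 + C2*erfi(sqrt(2)*c/4)


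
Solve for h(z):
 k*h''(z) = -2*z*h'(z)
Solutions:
 h(z) = C1 + C2*sqrt(k)*erf(z*sqrt(1/k))


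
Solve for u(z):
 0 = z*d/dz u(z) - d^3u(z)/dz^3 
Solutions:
 u(z) = C1 + Integral(C2*airyai(z) + C3*airybi(z), z)


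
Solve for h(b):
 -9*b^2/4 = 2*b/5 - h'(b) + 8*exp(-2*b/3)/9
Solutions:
 h(b) = C1 + 3*b^3/4 + b^2/5 - 4*exp(-2*b/3)/3


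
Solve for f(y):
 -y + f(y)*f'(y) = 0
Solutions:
 f(y) = -sqrt(C1 + y^2)
 f(y) = sqrt(C1 + y^2)


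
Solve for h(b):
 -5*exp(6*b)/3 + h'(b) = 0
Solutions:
 h(b) = C1 + 5*exp(6*b)/18


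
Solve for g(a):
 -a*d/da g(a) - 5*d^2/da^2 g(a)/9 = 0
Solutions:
 g(a) = C1 + C2*erf(3*sqrt(10)*a/10)


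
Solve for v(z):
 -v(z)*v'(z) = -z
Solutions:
 v(z) = -sqrt(C1 + z^2)
 v(z) = sqrt(C1 + z^2)


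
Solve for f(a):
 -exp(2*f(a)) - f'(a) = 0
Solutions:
 f(a) = log(-sqrt(-1/(C1 - a))) - log(2)/2
 f(a) = log(-1/(C1 - a))/2 - log(2)/2


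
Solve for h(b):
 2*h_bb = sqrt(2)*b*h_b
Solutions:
 h(b) = C1 + C2*erfi(2^(1/4)*b/2)


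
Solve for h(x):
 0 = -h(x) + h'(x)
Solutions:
 h(x) = C1*exp(x)


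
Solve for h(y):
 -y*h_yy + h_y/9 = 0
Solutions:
 h(y) = C1 + C2*y^(10/9)


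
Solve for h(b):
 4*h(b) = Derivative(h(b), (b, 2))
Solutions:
 h(b) = C1*exp(-2*b) + C2*exp(2*b)


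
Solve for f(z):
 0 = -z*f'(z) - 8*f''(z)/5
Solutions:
 f(z) = C1 + C2*erf(sqrt(5)*z/4)


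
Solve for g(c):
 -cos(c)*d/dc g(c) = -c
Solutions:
 g(c) = C1 + Integral(c/cos(c), c)


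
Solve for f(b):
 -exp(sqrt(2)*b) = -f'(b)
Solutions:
 f(b) = C1 + sqrt(2)*exp(sqrt(2)*b)/2


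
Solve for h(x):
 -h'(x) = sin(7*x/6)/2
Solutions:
 h(x) = C1 + 3*cos(7*x/6)/7


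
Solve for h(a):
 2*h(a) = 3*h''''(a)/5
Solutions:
 h(a) = C1*exp(-10^(1/4)*3^(3/4)*a/3) + C2*exp(10^(1/4)*3^(3/4)*a/3) + C3*sin(10^(1/4)*3^(3/4)*a/3) + C4*cos(10^(1/4)*3^(3/4)*a/3)


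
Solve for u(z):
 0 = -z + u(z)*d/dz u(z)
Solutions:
 u(z) = -sqrt(C1 + z^2)
 u(z) = sqrt(C1 + z^2)


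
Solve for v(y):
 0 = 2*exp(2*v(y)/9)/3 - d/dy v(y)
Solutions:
 v(y) = 9*log(-sqrt(-1/(C1 + 2*y))) - 9*log(2) + 9*log(6)/2 + 9*log(3)
 v(y) = 9*log(-1/(C1 + 2*y))/2 - 9*log(2) + 9*log(6)/2 + 9*log(3)


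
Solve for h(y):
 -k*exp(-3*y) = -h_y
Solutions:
 h(y) = C1 - k*exp(-3*y)/3


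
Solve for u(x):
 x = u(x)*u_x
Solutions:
 u(x) = -sqrt(C1 + x^2)
 u(x) = sqrt(C1 + x^2)


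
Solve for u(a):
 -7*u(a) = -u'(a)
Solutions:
 u(a) = C1*exp(7*a)


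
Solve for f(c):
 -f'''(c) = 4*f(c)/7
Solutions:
 f(c) = C3*exp(-14^(2/3)*c/7) + (C1*sin(14^(2/3)*sqrt(3)*c/14) + C2*cos(14^(2/3)*sqrt(3)*c/14))*exp(14^(2/3)*c/14)


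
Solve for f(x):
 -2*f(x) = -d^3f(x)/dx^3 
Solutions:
 f(x) = C3*exp(2^(1/3)*x) + (C1*sin(2^(1/3)*sqrt(3)*x/2) + C2*cos(2^(1/3)*sqrt(3)*x/2))*exp(-2^(1/3)*x/2)


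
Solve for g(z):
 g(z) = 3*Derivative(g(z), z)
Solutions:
 g(z) = C1*exp(z/3)


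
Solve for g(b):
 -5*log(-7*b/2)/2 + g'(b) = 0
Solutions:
 g(b) = C1 + 5*b*log(-b)/2 + 5*b*(-1 - log(2) + log(7))/2


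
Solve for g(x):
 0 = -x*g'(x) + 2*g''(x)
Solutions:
 g(x) = C1 + C2*erfi(x/2)


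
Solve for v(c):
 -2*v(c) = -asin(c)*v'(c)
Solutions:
 v(c) = C1*exp(2*Integral(1/asin(c), c))


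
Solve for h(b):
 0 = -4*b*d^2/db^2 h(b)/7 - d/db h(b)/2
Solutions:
 h(b) = C1 + C2*b^(1/8)


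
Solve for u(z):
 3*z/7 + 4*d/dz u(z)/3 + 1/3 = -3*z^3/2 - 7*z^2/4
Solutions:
 u(z) = C1 - 9*z^4/32 - 7*z^3/16 - 9*z^2/56 - z/4


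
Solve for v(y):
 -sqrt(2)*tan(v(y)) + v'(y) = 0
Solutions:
 v(y) = pi - asin(C1*exp(sqrt(2)*y))
 v(y) = asin(C1*exp(sqrt(2)*y))


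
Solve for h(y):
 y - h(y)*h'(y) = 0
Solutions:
 h(y) = -sqrt(C1 + y^2)
 h(y) = sqrt(C1 + y^2)


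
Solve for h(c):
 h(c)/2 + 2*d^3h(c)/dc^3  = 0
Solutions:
 h(c) = C3*exp(-2^(1/3)*c/2) + (C1*sin(2^(1/3)*sqrt(3)*c/4) + C2*cos(2^(1/3)*sqrt(3)*c/4))*exp(2^(1/3)*c/4)


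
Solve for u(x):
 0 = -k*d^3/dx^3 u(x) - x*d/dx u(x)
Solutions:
 u(x) = C1 + Integral(C2*airyai(x*(-1/k)^(1/3)) + C3*airybi(x*(-1/k)^(1/3)), x)


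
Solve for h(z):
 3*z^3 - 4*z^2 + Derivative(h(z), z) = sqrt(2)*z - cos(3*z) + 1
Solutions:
 h(z) = C1 - 3*z^4/4 + 4*z^3/3 + sqrt(2)*z^2/2 + z - sin(3*z)/3


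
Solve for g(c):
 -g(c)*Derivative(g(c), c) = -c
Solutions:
 g(c) = -sqrt(C1 + c^2)
 g(c) = sqrt(C1 + c^2)


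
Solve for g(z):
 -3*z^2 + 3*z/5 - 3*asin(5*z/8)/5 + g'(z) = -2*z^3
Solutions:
 g(z) = C1 - z^4/2 + z^3 - 3*z^2/10 + 3*z*asin(5*z/8)/5 + 3*sqrt(64 - 25*z^2)/25


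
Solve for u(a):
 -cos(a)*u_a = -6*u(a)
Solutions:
 u(a) = C1*(sin(a)^3 + 3*sin(a)^2 + 3*sin(a) + 1)/(sin(a)^3 - 3*sin(a)^2 + 3*sin(a) - 1)


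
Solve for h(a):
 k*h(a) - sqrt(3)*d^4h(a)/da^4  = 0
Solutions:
 h(a) = C1*exp(-3^(7/8)*a*k^(1/4)/3) + C2*exp(3^(7/8)*a*k^(1/4)/3) + C3*exp(-3^(7/8)*I*a*k^(1/4)/3) + C4*exp(3^(7/8)*I*a*k^(1/4)/3)


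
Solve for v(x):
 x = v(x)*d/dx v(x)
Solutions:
 v(x) = -sqrt(C1 + x^2)
 v(x) = sqrt(C1 + x^2)


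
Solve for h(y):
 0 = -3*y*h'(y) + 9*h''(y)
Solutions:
 h(y) = C1 + C2*erfi(sqrt(6)*y/6)


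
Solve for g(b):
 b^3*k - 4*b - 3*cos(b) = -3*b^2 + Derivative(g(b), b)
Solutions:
 g(b) = C1 + b^4*k/4 + b^3 - 2*b^2 - 3*sin(b)


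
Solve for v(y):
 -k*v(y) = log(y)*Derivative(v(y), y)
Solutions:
 v(y) = C1*exp(-k*li(y))


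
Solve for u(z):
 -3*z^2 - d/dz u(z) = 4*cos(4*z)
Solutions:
 u(z) = C1 - z^3 - sin(4*z)


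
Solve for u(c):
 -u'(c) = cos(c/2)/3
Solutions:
 u(c) = C1 - 2*sin(c/2)/3


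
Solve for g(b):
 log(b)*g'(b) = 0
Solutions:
 g(b) = C1


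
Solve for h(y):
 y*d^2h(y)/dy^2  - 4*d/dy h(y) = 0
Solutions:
 h(y) = C1 + C2*y^5


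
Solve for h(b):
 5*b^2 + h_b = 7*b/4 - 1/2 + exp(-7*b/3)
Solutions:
 h(b) = C1 - 5*b^3/3 + 7*b^2/8 - b/2 - 3*exp(-7*b/3)/7


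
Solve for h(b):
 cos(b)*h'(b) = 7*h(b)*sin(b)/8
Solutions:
 h(b) = C1/cos(b)^(7/8)


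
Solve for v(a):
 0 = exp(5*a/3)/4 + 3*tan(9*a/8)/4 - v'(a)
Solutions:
 v(a) = C1 + 3*exp(5*a/3)/20 - 2*log(cos(9*a/8))/3


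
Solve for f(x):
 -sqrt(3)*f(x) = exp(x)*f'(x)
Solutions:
 f(x) = C1*exp(sqrt(3)*exp(-x))


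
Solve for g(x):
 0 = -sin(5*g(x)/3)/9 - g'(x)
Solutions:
 x/9 + 3*log(cos(5*g(x)/3) - 1)/10 - 3*log(cos(5*g(x)/3) + 1)/10 = C1


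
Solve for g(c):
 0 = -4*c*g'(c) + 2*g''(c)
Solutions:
 g(c) = C1 + C2*erfi(c)


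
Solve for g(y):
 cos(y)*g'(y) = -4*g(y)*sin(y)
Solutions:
 g(y) = C1*cos(y)^4


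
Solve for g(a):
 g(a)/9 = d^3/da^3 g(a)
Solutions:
 g(a) = C3*exp(3^(1/3)*a/3) + (C1*sin(3^(5/6)*a/6) + C2*cos(3^(5/6)*a/6))*exp(-3^(1/3)*a/6)


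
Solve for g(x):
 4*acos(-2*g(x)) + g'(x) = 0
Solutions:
 Integral(1/acos(-2*_y), (_y, g(x))) = C1 - 4*x


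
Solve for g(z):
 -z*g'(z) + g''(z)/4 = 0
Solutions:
 g(z) = C1 + C2*erfi(sqrt(2)*z)


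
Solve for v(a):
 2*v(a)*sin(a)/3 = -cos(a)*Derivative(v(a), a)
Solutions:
 v(a) = C1*cos(a)^(2/3)


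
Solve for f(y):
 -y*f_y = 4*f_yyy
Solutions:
 f(y) = C1 + Integral(C2*airyai(-2^(1/3)*y/2) + C3*airybi(-2^(1/3)*y/2), y)


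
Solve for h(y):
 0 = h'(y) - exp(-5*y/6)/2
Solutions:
 h(y) = C1 - 3*exp(-5*y/6)/5


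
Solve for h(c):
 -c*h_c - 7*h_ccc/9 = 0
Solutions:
 h(c) = C1 + Integral(C2*airyai(-21^(2/3)*c/7) + C3*airybi(-21^(2/3)*c/7), c)


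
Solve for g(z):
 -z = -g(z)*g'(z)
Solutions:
 g(z) = -sqrt(C1 + z^2)
 g(z) = sqrt(C1 + z^2)


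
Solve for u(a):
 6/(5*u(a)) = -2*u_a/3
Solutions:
 u(a) = -sqrt(C1 - 90*a)/5
 u(a) = sqrt(C1 - 90*a)/5


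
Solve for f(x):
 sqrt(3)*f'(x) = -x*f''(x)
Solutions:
 f(x) = C1 + C2*x^(1 - sqrt(3))


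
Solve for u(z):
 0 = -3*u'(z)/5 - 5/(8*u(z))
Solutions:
 u(z) = -sqrt(C1 - 75*z)/6
 u(z) = sqrt(C1 - 75*z)/6


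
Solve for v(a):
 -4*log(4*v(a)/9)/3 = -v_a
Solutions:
 -3*Integral(1/(log(_y) - 2*log(3) + 2*log(2)), (_y, v(a)))/4 = C1 - a


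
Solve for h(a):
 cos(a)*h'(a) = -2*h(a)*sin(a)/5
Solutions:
 h(a) = C1*cos(a)^(2/5)


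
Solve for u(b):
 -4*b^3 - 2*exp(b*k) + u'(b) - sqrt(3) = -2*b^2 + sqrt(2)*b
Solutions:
 u(b) = C1 + b^4 - 2*b^3/3 + sqrt(2)*b^2/2 + sqrt(3)*b + 2*exp(b*k)/k


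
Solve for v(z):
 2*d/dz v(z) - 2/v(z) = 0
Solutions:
 v(z) = -sqrt(C1 + 2*z)
 v(z) = sqrt(C1 + 2*z)


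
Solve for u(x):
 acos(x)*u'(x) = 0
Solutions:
 u(x) = C1


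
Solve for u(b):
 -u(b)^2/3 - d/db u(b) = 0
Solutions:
 u(b) = 3/(C1 + b)


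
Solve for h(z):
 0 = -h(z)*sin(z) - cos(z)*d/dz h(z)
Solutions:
 h(z) = C1*cos(z)


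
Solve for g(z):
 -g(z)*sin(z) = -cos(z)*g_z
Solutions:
 g(z) = C1/cos(z)


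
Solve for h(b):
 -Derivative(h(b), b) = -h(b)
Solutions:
 h(b) = C1*exp(b)


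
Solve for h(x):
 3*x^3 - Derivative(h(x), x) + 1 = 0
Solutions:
 h(x) = C1 + 3*x^4/4 + x


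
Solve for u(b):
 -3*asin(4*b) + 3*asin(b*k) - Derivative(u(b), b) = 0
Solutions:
 u(b) = C1 - 3*b*asin(4*b) - 3*sqrt(1 - 16*b^2)/4 + 3*Piecewise((b*asin(b*k) + sqrt(-b^2*k^2 + 1)/k, Ne(k, 0)), (0, True))


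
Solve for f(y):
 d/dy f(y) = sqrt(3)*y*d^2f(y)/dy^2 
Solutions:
 f(y) = C1 + C2*y^(sqrt(3)/3 + 1)


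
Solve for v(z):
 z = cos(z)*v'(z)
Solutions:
 v(z) = C1 + Integral(z/cos(z), z)


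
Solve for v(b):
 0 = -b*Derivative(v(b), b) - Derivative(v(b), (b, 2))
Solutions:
 v(b) = C1 + C2*erf(sqrt(2)*b/2)


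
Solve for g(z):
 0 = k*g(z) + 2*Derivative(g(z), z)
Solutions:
 g(z) = C1*exp(-k*z/2)


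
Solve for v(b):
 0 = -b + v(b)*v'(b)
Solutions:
 v(b) = -sqrt(C1 + b^2)
 v(b) = sqrt(C1 + b^2)


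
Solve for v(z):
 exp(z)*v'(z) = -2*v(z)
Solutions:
 v(z) = C1*exp(2*exp(-z))


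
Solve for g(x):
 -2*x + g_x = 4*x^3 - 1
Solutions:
 g(x) = C1 + x^4 + x^2 - x


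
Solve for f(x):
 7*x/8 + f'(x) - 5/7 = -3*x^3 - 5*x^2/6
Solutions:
 f(x) = C1 - 3*x^4/4 - 5*x^3/18 - 7*x^2/16 + 5*x/7


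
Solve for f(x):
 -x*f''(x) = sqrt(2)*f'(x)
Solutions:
 f(x) = C1 + C2*x^(1 - sqrt(2))


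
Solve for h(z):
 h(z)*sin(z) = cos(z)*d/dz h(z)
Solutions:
 h(z) = C1/cos(z)


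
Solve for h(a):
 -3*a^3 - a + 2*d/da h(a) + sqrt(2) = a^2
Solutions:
 h(a) = C1 + 3*a^4/8 + a^3/6 + a^2/4 - sqrt(2)*a/2


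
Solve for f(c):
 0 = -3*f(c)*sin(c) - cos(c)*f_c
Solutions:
 f(c) = C1*cos(c)^3


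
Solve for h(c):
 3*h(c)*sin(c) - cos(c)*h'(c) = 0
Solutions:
 h(c) = C1/cos(c)^3


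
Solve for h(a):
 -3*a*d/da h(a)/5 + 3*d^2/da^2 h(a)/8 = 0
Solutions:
 h(a) = C1 + C2*erfi(2*sqrt(5)*a/5)


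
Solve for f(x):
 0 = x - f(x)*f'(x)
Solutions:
 f(x) = -sqrt(C1 + x^2)
 f(x) = sqrt(C1 + x^2)


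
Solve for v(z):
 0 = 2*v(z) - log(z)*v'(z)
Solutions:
 v(z) = C1*exp(2*li(z))


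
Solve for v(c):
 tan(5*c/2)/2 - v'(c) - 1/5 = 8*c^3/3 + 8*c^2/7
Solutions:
 v(c) = C1 - 2*c^4/3 - 8*c^3/21 - c/5 - log(cos(5*c/2))/5


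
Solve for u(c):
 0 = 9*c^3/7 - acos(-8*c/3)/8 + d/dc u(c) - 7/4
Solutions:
 u(c) = C1 - 9*c^4/28 + c*acos(-8*c/3)/8 + 7*c/4 + sqrt(9 - 64*c^2)/64


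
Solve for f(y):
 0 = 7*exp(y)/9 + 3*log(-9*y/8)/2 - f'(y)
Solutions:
 f(y) = C1 + 3*y*log(-y)/2 + y*(-9*log(2)/2 - 3/2 + 3*log(3)) + 7*exp(y)/9


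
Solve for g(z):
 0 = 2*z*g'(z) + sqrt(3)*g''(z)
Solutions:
 g(z) = C1 + C2*erf(3^(3/4)*z/3)


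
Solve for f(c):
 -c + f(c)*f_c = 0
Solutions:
 f(c) = -sqrt(C1 + c^2)
 f(c) = sqrt(C1 + c^2)


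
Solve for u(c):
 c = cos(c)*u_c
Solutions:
 u(c) = C1 + Integral(c/cos(c), c)


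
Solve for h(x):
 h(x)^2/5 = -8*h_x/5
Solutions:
 h(x) = 8/(C1 + x)


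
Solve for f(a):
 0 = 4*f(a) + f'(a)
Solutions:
 f(a) = C1*exp(-4*a)


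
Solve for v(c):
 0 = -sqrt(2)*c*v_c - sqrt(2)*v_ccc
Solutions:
 v(c) = C1 + Integral(C2*airyai(-c) + C3*airybi(-c), c)


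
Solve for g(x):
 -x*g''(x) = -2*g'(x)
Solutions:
 g(x) = C1 + C2*x^3


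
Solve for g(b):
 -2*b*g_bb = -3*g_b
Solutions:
 g(b) = C1 + C2*b^(5/2)


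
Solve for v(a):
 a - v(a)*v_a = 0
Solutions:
 v(a) = -sqrt(C1 + a^2)
 v(a) = sqrt(C1 + a^2)


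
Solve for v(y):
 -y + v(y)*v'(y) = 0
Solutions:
 v(y) = -sqrt(C1 + y^2)
 v(y) = sqrt(C1 + y^2)


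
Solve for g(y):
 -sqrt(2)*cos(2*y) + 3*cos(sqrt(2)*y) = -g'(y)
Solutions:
 g(y) = C1 + sqrt(2)*sin(2*y)/2 - 3*sqrt(2)*sin(sqrt(2)*y)/2


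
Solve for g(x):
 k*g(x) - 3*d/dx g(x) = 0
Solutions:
 g(x) = C1*exp(k*x/3)


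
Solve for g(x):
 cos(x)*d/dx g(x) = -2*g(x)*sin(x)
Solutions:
 g(x) = C1*cos(x)^2


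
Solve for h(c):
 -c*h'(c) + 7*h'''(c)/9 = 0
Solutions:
 h(c) = C1 + Integral(C2*airyai(21^(2/3)*c/7) + C3*airybi(21^(2/3)*c/7), c)


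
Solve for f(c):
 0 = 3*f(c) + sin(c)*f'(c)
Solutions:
 f(c) = C1*(cos(c) + 1)^(3/2)/(cos(c) - 1)^(3/2)


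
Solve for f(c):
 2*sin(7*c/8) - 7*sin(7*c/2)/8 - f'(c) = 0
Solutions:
 f(c) = C1 - 16*cos(7*c/8)/7 + cos(7*c/2)/4


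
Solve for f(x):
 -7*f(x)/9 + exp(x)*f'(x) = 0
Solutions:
 f(x) = C1*exp(-7*exp(-x)/9)


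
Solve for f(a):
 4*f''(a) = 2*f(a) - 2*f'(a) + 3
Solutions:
 f(a) = C1*exp(-a) + C2*exp(a/2) - 3/2


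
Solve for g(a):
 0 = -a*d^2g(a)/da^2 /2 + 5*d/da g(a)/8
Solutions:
 g(a) = C1 + C2*a^(9/4)


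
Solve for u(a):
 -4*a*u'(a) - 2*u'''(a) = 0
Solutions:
 u(a) = C1 + Integral(C2*airyai(-2^(1/3)*a) + C3*airybi(-2^(1/3)*a), a)


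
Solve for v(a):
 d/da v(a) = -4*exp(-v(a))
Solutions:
 v(a) = log(C1 - 4*a)


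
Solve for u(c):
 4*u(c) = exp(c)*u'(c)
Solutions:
 u(c) = C1*exp(-4*exp(-c))


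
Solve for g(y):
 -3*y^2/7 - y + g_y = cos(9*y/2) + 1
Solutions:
 g(y) = C1 + y^3/7 + y^2/2 + y + 2*sin(9*y/2)/9


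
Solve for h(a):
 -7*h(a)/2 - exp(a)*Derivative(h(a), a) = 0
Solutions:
 h(a) = C1*exp(7*exp(-a)/2)


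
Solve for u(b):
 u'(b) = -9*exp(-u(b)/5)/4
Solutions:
 u(b) = 5*log(C1 - 9*b/20)


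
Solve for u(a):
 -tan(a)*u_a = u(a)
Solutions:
 u(a) = C1/sin(a)


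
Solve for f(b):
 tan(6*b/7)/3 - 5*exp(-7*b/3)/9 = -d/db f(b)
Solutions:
 f(b) = C1 - 7*log(tan(6*b/7)^2 + 1)/36 - 5*exp(-7*b/3)/21


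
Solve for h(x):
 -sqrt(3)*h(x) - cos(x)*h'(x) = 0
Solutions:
 h(x) = C1*(sin(x) - 1)^(sqrt(3)/2)/(sin(x) + 1)^(sqrt(3)/2)


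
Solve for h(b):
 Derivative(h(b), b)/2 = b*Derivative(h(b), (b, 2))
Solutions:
 h(b) = C1 + C2*b^(3/2)


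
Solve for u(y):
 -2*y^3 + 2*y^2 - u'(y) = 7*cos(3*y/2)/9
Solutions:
 u(y) = C1 - y^4/2 + 2*y^3/3 - 14*sin(3*y/2)/27


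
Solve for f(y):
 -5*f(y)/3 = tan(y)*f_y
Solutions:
 f(y) = C1/sin(y)^(5/3)


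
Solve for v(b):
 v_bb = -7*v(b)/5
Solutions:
 v(b) = C1*sin(sqrt(35)*b/5) + C2*cos(sqrt(35)*b/5)


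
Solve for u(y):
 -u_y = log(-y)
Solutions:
 u(y) = C1 - y*log(-y) + y


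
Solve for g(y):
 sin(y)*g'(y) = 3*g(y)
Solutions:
 g(y) = C1*(cos(y) - 1)^(3/2)/(cos(y) + 1)^(3/2)


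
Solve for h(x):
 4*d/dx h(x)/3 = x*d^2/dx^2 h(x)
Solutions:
 h(x) = C1 + C2*x^(7/3)


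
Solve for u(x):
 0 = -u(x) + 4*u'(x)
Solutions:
 u(x) = C1*exp(x/4)


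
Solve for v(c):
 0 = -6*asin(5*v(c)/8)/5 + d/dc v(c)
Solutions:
 Integral(1/asin(5*_y/8), (_y, v(c))) = C1 + 6*c/5


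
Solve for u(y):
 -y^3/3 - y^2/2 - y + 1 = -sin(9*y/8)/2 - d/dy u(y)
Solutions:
 u(y) = C1 + y^4/12 + y^3/6 + y^2/2 - y + 4*cos(9*y/8)/9


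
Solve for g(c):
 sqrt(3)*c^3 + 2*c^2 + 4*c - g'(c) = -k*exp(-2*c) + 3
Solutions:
 g(c) = C1 + sqrt(3)*c^4/4 + 2*c^3/3 + 2*c^2 - 3*c - k*exp(-2*c)/2


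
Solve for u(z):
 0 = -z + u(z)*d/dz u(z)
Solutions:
 u(z) = -sqrt(C1 + z^2)
 u(z) = sqrt(C1 + z^2)


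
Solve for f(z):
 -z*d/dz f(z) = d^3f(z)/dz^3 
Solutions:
 f(z) = C1 + Integral(C2*airyai(-z) + C3*airybi(-z), z)


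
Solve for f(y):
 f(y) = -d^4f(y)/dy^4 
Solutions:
 f(y) = (C1*sin(sqrt(2)*y/2) + C2*cos(sqrt(2)*y/2))*exp(-sqrt(2)*y/2) + (C3*sin(sqrt(2)*y/2) + C4*cos(sqrt(2)*y/2))*exp(sqrt(2)*y/2)


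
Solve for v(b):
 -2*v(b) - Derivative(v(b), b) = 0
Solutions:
 v(b) = C1*exp(-2*b)


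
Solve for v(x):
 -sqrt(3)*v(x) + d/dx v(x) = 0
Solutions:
 v(x) = C1*exp(sqrt(3)*x)


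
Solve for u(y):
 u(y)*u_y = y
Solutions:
 u(y) = -sqrt(C1 + y^2)
 u(y) = sqrt(C1 + y^2)


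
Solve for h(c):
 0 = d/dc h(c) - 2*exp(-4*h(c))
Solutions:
 h(c) = log(-I*(C1 + 8*c)^(1/4))
 h(c) = log(I*(C1 + 8*c)^(1/4))
 h(c) = log(-(C1 + 8*c)^(1/4))
 h(c) = log(C1 + 8*c)/4


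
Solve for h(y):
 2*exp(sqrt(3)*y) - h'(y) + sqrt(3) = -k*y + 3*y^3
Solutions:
 h(y) = C1 + k*y^2/2 - 3*y^4/4 + sqrt(3)*y + 2*sqrt(3)*exp(sqrt(3)*y)/3


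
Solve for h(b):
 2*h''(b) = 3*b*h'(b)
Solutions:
 h(b) = C1 + C2*erfi(sqrt(3)*b/2)


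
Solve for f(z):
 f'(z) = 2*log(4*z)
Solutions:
 f(z) = C1 + 2*z*log(z) - 2*z + z*log(16)


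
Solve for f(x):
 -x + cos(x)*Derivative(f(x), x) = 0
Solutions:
 f(x) = C1 + Integral(x/cos(x), x)


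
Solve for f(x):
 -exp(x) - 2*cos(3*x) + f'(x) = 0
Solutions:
 f(x) = C1 + exp(x) + 2*sin(3*x)/3


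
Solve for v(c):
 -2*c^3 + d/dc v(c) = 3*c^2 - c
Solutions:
 v(c) = C1 + c^4/2 + c^3 - c^2/2


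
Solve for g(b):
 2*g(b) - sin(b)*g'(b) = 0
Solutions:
 g(b) = C1*(cos(b) - 1)/(cos(b) + 1)


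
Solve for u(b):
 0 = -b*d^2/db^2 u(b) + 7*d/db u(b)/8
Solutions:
 u(b) = C1 + C2*b^(15/8)


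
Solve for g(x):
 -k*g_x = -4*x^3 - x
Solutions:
 g(x) = C1 + x^4/k + x^2/(2*k)


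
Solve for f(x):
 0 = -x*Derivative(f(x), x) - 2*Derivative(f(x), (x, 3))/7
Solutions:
 f(x) = C1 + Integral(C2*airyai(-2^(2/3)*7^(1/3)*x/2) + C3*airybi(-2^(2/3)*7^(1/3)*x/2), x)


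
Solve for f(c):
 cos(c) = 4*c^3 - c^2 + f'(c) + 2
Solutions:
 f(c) = C1 - c^4 + c^3/3 - 2*c + sin(c)


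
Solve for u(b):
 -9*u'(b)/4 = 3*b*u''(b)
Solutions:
 u(b) = C1 + C2*b^(1/4)


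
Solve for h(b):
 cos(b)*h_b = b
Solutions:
 h(b) = C1 + Integral(b/cos(b), b)


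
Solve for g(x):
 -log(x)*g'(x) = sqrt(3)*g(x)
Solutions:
 g(x) = C1*exp(-sqrt(3)*li(x))


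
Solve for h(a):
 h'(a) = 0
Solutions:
 h(a) = C1


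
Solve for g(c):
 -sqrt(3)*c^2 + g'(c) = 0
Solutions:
 g(c) = C1 + sqrt(3)*c^3/3


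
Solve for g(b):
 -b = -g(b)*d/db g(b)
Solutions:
 g(b) = -sqrt(C1 + b^2)
 g(b) = sqrt(C1 + b^2)


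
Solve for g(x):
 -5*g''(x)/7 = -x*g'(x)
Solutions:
 g(x) = C1 + C2*erfi(sqrt(70)*x/10)


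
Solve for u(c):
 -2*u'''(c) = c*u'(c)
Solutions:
 u(c) = C1 + Integral(C2*airyai(-2^(2/3)*c/2) + C3*airybi(-2^(2/3)*c/2), c)


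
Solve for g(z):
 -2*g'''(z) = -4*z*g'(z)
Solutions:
 g(z) = C1 + Integral(C2*airyai(2^(1/3)*z) + C3*airybi(2^(1/3)*z), z)


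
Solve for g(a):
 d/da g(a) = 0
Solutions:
 g(a) = C1


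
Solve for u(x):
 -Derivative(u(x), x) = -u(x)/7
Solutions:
 u(x) = C1*exp(x/7)


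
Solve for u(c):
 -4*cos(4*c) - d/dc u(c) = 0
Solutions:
 u(c) = C1 - sin(4*c)


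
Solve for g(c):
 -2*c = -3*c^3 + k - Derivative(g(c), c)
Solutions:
 g(c) = C1 - 3*c^4/4 + c^2 + c*k


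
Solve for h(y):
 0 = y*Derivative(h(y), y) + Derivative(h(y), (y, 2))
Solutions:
 h(y) = C1 + C2*erf(sqrt(2)*y/2)


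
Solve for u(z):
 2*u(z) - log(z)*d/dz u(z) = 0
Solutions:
 u(z) = C1*exp(2*li(z))


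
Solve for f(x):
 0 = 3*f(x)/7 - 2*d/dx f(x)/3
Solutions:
 f(x) = C1*exp(9*x/14)


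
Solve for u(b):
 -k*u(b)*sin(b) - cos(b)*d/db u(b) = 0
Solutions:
 u(b) = C1*exp(k*log(cos(b)))


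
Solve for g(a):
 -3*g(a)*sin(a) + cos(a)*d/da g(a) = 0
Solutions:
 g(a) = C1/cos(a)^3


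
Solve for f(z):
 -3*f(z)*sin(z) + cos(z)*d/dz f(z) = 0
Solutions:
 f(z) = C1/cos(z)^3


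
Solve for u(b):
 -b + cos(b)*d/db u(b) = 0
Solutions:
 u(b) = C1 + Integral(b/cos(b), b)


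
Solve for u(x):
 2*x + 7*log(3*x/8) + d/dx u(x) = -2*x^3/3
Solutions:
 u(x) = C1 - x^4/6 - x^2 - 7*x*log(x) + x*log(2097152/2187) + 7*x


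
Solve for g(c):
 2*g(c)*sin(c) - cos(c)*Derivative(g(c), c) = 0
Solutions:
 g(c) = C1/cos(c)^2


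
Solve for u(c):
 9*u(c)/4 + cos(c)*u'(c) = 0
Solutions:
 u(c) = C1*(sin(c) - 1)^(9/8)/(sin(c) + 1)^(9/8)


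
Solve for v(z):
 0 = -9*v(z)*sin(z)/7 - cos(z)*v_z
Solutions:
 v(z) = C1*cos(z)^(9/7)


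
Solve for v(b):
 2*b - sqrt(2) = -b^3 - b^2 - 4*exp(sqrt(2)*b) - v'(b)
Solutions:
 v(b) = C1 - b^4/4 - b^3/3 - b^2 + sqrt(2)*b - 2*sqrt(2)*exp(sqrt(2)*b)


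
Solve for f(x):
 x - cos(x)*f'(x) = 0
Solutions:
 f(x) = C1 + Integral(x/cos(x), x)


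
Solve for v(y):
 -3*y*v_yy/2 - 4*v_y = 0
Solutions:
 v(y) = C1 + C2/y^(5/3)


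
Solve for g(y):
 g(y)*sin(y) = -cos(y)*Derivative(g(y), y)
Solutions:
 g(y) = C1*cos(y)


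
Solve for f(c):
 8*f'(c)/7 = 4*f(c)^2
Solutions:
 f(c) = -2/(C1 + 7*c)


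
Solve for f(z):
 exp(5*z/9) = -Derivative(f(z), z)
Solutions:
 f(z) = C1 - 9*exp(5*z/9)/5


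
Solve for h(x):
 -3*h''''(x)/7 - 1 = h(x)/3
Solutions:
 h(x) = (C1*sin(sqrt(6)*7^(1/4)*x/6) + C2*cos(sqrt(6)*7^(1/4)*x/6))*exp(-sqrt(6)*7^(1/4)*x/6) + (C3*sin(sqrt(6)*7^(1/4)*x/6) + C4*cos(sqrt(6)*7^(1/4)*x/6))*exp(sqrt(6)*7^(1/4)*x/6) - 3


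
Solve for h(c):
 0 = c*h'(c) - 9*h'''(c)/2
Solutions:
 h(c) = C1 + Integral(C2*airyai(6^(1/3)*c/3) + C3*airybi(6^(1/3)*c/3), c)


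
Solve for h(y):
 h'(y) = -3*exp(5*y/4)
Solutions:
 h(y) = C1 - 12*exp(5*y/4)/5


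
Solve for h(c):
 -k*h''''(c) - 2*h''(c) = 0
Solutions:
 h(c) = C1 + C2*c + C3*exp(-sqrt(2)*c*sqrt(-1/k)) + C4*exp(sqrt(2)*c*sqrt(-1/k))


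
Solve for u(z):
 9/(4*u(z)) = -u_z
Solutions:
 u(z) = -sqrt(C1 - 18*z)/2
 u(z) = sqrt(C1 - 18*z)/2


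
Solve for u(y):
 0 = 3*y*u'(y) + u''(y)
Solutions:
 u(y) = C1 + C2*erf(sqrt(6)*y/2)


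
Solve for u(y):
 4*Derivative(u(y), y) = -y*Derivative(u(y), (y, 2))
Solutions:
 u(y) = C1 + C2/y^3


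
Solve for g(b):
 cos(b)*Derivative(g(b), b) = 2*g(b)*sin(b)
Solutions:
 g(b) = C1/cos(b)^2


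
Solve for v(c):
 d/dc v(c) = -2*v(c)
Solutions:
 v(c) = C1*exp(-2*c)


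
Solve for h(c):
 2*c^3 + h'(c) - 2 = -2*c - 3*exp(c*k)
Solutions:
 h(c) = C1 - c^4/2 - c^2 + 2*c - 3*exp(c*k)/k


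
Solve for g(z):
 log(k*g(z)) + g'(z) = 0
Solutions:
 li(k*g(z))/k = C1 - z


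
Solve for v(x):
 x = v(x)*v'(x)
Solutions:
 v(x) = -sqrt(C1 + x^2)
 v(x) = sqrt(C1 + x^2)


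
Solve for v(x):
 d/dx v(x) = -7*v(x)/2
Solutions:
 v(x) = C1*exp(-7*x/2)


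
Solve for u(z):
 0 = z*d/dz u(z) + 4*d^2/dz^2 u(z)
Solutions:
 u(z) = C1 + C2*erf(sqrt(2)*z/4)


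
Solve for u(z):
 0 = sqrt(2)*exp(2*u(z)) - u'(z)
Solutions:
 u(z) = log(-sqrt(-1/(C1 + sqrt(2)*z))) - log(2)/2
 u(z) = log(-1/(C1 + sqrt(2)*z))/2 - log(2)/2


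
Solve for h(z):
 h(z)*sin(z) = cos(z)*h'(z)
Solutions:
 h(z) = C1/cos(z)


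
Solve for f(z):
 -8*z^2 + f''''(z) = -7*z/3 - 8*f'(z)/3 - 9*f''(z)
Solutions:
 f(z) = C1 + C2*exp(3^(1/3)*z*(-9/(4 + sqrt(259))^(1/3) + 3^(1/3)*(4 + sqrt(259))^(1/3))/6)*sin(3^(1/6)*z*(3*3^(2/3)/(4 + sqrt(259))^(1/3) + (4 + sqrt(259))^(1/3))/2) + C3*exp(3^(1/3)*z*(-9/(4 + sqrt(259))^(1/3) + 3^(1/3)*(4 + sqrt(259))^(1/3))/6)*cos(3^(1/6)*z*(3*3^(2/3)/(4 + sqrt(259))^(1/3) + (4 + sqrt(259))^(1/3))/2) + C4*exp(3^(1/3)*z*(-3^(1/3)*(4 + sqrt(259))^(1/3)/3 + 3/(4 + sqrt(259))^(1/3))) + z^3 - 169*z^2/16 + 4563*z/64


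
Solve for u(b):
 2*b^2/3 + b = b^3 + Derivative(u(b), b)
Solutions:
 u(b) = C1 - b^4/4 + 2*b^3/9 + b^2/2


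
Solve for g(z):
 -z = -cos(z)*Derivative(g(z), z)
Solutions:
 g(z) = C1 + Integral(z/cos(z), z)


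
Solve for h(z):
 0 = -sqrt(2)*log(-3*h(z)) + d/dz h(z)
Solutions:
 -sqrt(2)*Integral(1/(log(-_y) + log(3)), (_y, h(z)))/2 = C1 - z


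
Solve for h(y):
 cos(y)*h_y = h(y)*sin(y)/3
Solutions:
 h(y) = C1/cos(y)^(1/3)


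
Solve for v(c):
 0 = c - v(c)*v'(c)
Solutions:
 v(c) = -sqrt(C1 + c^2)
 v(c) = sqrt(C1 + c^2)


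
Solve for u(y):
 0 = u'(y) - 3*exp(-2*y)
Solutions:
 u(y) = C1 - 3*exp(-2*y)/2


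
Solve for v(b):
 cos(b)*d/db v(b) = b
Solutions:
 v(b) = C1 + Integral(b/cos(b), b)


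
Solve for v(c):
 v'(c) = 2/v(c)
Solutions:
 v(c) = -sqrt(C1 + 4*c)
 v(c) = sqrt(C1 + 4*c)


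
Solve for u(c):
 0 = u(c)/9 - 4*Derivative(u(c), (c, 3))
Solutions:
 u(c) = C3*exp(6^(1/3)*c/6) + (C1*sin(2^(1/3)*3^(5/6)*c/12) + C2*cos(2^(1/3)*3^(5/6)*c/12))*exp(-6^(1/3)*c/12)


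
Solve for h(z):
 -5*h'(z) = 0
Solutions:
 h(z) = C1


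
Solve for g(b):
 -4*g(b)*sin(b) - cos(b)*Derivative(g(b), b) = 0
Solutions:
 g(b) = C1*cos(b)^4


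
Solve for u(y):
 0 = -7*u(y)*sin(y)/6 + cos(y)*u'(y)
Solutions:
 u(y) = C1/cos(y)^(7/6)


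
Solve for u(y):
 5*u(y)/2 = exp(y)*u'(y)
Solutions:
 u(y) = C1*exp(-5*exp(-y)/2)


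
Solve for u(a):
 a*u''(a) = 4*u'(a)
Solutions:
 u(a) = C1 + C2*a^5


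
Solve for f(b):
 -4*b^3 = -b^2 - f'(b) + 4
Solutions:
 f(b) = C1 + b^4 - b^3/3 + 4*b


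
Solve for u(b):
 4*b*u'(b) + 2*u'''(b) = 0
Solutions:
 u(b) = C1 + Integral(C2*airyai(-2^(1/3)*b) + C3*airybi(-2^(1/3)*b), b)


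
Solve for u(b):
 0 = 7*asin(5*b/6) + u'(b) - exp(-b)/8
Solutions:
 u(b) = C1 - 7*b*asin(5*b/6) - 7*sqrt(36 - 25*b^2)/5 - exp(-b)/8


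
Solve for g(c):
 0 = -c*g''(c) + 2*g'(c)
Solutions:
 g(c) = C1 + C2*c^3


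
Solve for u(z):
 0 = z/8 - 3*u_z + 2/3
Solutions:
 u(z) = C1 + z^2/48 + 2*z/9


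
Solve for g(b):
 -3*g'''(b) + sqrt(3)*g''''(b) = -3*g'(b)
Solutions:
 g(b) = C1 + C2*exp(b*(2*2^(1/3)*3^(2/3)/(3*sqrt(15) + 7*sqrt(3))^(1/3) + 2^(2/3)*3^(1/3)*(3*sqrt(15) + 7*sqrt(3))^(1/3) + 4*sqrt(3))/12)*sin(2^(1/3)*3^(1/6)*b*(-2^(1/3)*3^(2/3)*(3*sqrt(15) + 7*sqrt(3))^(1/3) + 6/(3*sqrt(15) + 7*sqrt(3))^(1/3))/12) + C3*exp(b*(2*2^(1/3)*3^(2/3)/(3*sqrt(15) + 7*sqrt(3))^(1/3) + 2^(2/3)*3^(1/3)*(3*sqrt(15) + 7*sqrt(3))^(1/3) + 4*sqrt(3))/12)*cos(2^(1/3)*3^(1/6)*b*(-2^(1/3)*3^(2/3)*(3*sqrt(15) + 7*sqrt(3))^(1/3) + 6/(3*sqrt(15) + 7*sqrt(3))^(1/3))/12) + C4*exp(b*(-2^(2/3)*3^(1/3)*(3*sqrt(15) + 7*sqrt(3))^(1/3) - 2*2^(1/3)*3^(2/3)/(3*sqrt(15) + 7*sqrt(3))^(1/3) + 2*sqrt(3))/6)


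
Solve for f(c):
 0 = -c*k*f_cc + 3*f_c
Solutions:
 f(c) = C1 + c^(((re(k) + 3)*re(k) + im(k)^2)/(re(k)^2 + im(k)^2))*(C2*sin(3*log(c)*Abs(im(k))/(re(k)^2 + im(k)^2)) + C3*cos(3*log(c)*im(k)/(re(k)^2 + im(k)^2)))


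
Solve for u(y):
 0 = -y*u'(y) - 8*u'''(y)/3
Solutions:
 u(y) = C1 + Integral(C2*airyai(-3^(1/3)*y/2) + C3*airybi(-3^(1/3)*y/2), y)


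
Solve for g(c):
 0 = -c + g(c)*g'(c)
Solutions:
 g(c) = -sqrt(C1 + c^2)
 g(c) = sqrt(C1 + c^2)


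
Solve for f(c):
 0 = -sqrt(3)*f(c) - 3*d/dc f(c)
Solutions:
 f(c) = C1*exp(-sqrt(3)*c/3)


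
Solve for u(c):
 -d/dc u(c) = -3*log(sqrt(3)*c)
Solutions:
 u(c) = C1 + 3*c*log(c) - 3*c + 3*c*log(3)/2


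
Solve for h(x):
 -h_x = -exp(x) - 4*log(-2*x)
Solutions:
 h(x) = C1 + 4*x*log(-x) + 4*x*(-1 + log(2)) + exp(x)


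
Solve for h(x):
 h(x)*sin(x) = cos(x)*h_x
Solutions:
 h(x) = C1/cos(x)


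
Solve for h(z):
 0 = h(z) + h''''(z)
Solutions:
 h(z) = (C1*sin(sqrt(2)*z/2) + C2*cos(sqrt(2)*z/2))*exp(-sqrt(2)*z/2) + (C3*sin(sqrt(2)*z/2) + C4*cos(sqrt(2)*z/2))*exp(sqrt(2)*z/2)


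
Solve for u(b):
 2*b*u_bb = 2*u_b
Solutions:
 u(b) = C1 + C2*b^2


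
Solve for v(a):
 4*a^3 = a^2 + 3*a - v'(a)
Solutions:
 v(a) = C1 - a^4 + a^3/3 + 3*a^2/2


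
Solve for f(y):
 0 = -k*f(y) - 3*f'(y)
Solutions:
 f(y) = C1*exp(-k*y/3)


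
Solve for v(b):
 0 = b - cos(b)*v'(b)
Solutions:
 v(b) = C1 + Integral(b/cos(b), b)


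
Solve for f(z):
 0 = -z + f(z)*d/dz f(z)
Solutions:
 f(z) = -sqrt(C1 + z^2)
 f(z) = sqrt(C1 + z^2)
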